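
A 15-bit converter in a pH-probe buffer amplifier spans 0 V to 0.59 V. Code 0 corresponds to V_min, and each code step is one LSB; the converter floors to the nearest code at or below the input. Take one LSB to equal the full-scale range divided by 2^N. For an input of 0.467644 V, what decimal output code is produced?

25972

Span = 0.59 V. LSB = 0.59 V / 2^15 ≈ 18.01 µV.
(V_in − V_min) × 2^15/range = (0.467644 − (0)) × 32768/0.59 = 25972.472.
Floor → code = 25972.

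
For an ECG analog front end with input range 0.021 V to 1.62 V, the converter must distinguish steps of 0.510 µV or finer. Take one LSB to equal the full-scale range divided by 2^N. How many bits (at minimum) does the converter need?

Range = 1.62 − (0.021) = 1.599 V.
Need 2^N ≥ 1.599 V / 0.510 µV = 3.135e6 → N_min = 22.

22 bits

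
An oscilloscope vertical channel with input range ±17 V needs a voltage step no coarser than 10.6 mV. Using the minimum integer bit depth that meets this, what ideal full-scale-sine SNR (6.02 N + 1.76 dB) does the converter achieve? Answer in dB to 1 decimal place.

Span: 17 V − (-17 V) = 34 V.
Required number of levels: 34/10.6 mV = 3207.5; smallest N with 2^N ≥ that is 12.
6.02(12) + 1.76 = 74.00 dB.

74.0 dB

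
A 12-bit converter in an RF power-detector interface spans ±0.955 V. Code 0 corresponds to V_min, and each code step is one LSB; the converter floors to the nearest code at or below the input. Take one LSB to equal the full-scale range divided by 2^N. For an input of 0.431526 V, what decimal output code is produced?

Range = 0.955 − (-0.955) = 1.91 V. LSB = 1.91 V / 2^12 ≈ 466.3 µV.
code = ⌊(V_in − V_min)/LSB⌋ = ⌊(V_in − V_min) × 2^12 / range⌋
     = ⌊(0.431526 − (-0.955)) × 4096 / 1.91⌋ = ⌊1.386526 × 4096/1.91⌋
     = ⌊2973.409⌋ = 2973.

2973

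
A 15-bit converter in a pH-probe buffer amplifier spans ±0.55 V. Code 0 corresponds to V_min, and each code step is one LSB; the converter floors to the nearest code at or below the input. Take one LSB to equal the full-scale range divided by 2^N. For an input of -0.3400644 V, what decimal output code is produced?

6253

Span: 0.55 V − (-0.55 V) = 1.1 V. LSB = 1.1 V / 2^15 ≈ 33.57 µV.
V_in − V_min = -0.3400644 − (-0.55) = 0.2099356 V.
Divide by LSB: 0.2099356 × 32768/1.1 = 6253.7907.
Truncating gives code 6253.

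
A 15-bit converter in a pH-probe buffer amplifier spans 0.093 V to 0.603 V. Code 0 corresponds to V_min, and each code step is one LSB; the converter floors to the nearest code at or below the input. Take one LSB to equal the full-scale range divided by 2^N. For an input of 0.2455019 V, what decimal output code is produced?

9798

Full-scale range = 0.603 V − (0.093 V) = 0.51 V. LSB = 0.51 V / 2^15 ≈ 15.56 µV.
(V_in − V_min) × 2^15/range = (0.2455019 − (0.093)) × 32768/0.51 = 9798.397.
Floor → code = 9798.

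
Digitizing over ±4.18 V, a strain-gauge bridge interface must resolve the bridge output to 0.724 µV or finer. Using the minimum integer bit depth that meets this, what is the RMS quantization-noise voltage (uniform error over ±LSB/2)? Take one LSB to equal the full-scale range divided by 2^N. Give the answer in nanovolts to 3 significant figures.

The full-scale span is 4.18 − (-4.18) = 8.36 V.
Need 2^N ≥ 8.36 V / 0.724 µV = 1.155e7 → N_min = 24.
LSB = 8.36 V ÷ 2^24 = 8.36/16777216 V = 498.29 nV.
RMS noise = LSB/√12 = 144 nV.

144 nV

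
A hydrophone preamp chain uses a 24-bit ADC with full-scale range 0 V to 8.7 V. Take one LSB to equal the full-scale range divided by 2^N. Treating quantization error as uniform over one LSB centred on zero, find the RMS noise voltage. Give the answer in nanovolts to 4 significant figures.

Full-scale range = 8.7 V.
Step size = 8.7/16777216 V = 0.518560 µV.
For a uniform distribution on [−LSB/2, +LSB/2], V_rms = LSB/√12 = 0.518560 µV/3.4641 = 149.7 nV.

149.7 nV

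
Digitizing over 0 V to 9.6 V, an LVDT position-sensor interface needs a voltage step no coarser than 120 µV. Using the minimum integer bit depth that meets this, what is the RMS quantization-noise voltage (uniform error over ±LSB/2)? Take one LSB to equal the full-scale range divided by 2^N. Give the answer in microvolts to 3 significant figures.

Full-scale range = 9.6 V.
Levels needed ≥ 9.6/120 µV = 80000. 2^17 = 131072 suffices, so N_min = 17.
LSB = 9.6 V / 2^17 = 73.242 µV.
σ_q = LSB/√12 = 73.242 µV/3.4641 = 21.1 µV.

21.1 µV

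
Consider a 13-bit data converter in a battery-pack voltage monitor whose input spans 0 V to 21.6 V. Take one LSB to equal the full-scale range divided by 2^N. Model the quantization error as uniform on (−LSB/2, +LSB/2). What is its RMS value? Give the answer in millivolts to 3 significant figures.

0.761 mV

V_FS = 21.6 V.
LSB = 21.6 V / 2^13 = 2.6367 mV.
RMS of a uniform error over width LSB is LSB/√12 = 0.761 mV.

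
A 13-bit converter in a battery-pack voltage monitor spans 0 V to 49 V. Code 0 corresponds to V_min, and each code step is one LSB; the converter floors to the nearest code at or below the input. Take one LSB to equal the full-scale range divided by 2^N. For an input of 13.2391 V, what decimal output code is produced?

2213

V_FS = 49 V. LSB = 49 V / 2^13 ≈ 5.981 mV.
(V_in − V_min) × 2^13/range = (13.2391 − (0)) × 8192/49 = 2213.361.
Floor → code = 2213.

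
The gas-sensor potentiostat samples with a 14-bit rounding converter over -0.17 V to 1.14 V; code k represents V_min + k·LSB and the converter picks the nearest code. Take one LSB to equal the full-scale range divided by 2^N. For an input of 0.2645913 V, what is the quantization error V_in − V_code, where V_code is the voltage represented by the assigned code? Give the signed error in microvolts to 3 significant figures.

Span: 1.14 V − (-0.17 V) = 1.31 V. LSB = 1.31 V / 2^14 ≈ 79.96 µV.
Position in LSBs: (0.2645913 − (-0.17)) × 16384/1.31 = 5435.3770; rounding gives k = 5435.
Reconstructed level: -0.17 + 5435 × 1.31/16384 V = 0.26456115723 V.
Error = V_in − V_code = 0.2645913 − (0.26456115723) = +30.1 µV.

+30.1 µV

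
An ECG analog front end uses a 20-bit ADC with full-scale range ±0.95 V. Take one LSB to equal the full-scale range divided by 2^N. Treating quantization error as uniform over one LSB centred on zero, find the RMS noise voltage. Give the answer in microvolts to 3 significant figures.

0.523 µV

Span: 0.95 V − (-0.95 V) = 1.9 V.
LSB = 1.9 V ÷ 2^20 = 1.9/1048576 V = 1.8120 µV.
V_rms = LSB/√12 = 1.8120 µV / √12 = 0.523 µV.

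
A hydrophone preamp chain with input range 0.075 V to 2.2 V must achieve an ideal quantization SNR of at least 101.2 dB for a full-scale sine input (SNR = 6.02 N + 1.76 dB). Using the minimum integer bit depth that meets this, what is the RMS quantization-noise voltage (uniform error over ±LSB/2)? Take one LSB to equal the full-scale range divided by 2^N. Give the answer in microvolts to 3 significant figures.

The full-scale span is 2.2 − (0.075) = 2.125 V.
6.02 N + 1.76 ≥ 101.2 gives N ≥ 16.518, so the minimum integer is 17.
LSB = 2.125 V ÷ 2^17 = 2.125/131072 V = 16.212 µV.
V_rms = LSB/√12 = 4.68 µV.

4.68 µV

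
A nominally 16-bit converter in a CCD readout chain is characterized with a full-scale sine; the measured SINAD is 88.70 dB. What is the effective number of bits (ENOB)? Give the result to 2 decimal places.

ENOB = (SINAD − 1.76) / 6.02 = (88.70 − 1.76) / 6.02 = 86.94 / 6.02 = 14.4419.

14.44 bits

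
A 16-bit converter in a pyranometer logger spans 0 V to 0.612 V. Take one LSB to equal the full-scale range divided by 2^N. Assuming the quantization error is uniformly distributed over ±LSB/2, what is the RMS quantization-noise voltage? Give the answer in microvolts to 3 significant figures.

2.70 µV

V_FS = 0.612 V.
LSB = 0.612 V / 2^16 = 9.3384 µV.
For a uniform distribution on [−LSB/2, +LSB/2], V_rms = LSB/√12 = 9.3384 µV/3.4641 = 2.70 µV.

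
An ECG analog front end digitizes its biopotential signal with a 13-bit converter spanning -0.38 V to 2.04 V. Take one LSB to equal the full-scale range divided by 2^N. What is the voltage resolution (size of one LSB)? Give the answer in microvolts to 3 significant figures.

295 µV

Span: 2.04 V − (-0.38 V) = 2.42 V.
Number of codes = 2^13 = 8192.
LSB = 2.42 V / 2^13 = 295 µV.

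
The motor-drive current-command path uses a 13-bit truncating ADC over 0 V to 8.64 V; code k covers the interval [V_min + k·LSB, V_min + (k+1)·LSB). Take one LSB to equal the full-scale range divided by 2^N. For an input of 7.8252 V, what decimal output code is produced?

7419

Range is 8.64 V. LSB = 8.64 V / 2^13 ≈ 1.055 mV.
V_in − V_min = 7.8252 − (0) = 7.8252 V.
Divide by LSB: 7.8252 × 8192/8.64 = 7419.4489.
Truncating gives code 7419.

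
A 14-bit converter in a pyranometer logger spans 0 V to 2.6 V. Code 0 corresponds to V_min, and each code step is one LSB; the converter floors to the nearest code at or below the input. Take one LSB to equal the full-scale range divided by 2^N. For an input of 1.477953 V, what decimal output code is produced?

Span = 2.6 V. LSB = 2.6 V / 2^14 ≈ 158.7 µV.
V_in − V_min = 1.477953 − (0) = 1.477953 V.
Divide by LSB: 1.477953 × 16384/2.6 = 9313.3777.
Truncating gives code 9313.

9313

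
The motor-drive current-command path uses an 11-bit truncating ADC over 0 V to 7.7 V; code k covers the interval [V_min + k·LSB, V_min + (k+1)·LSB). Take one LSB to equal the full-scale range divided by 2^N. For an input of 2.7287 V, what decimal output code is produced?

Range is 7.7 V. LSB = 7.7 V / 2^11 ≈ 3.760 mV.
code = ⌊(V_in − V_min)/LSB⌋ = ⌊(V_in − V_min) × 2^11 / range⌋
     = ⌊(2.7287 − (0)) × 2048 / 7.7⌋ = ⌊2.7287 × 2048/7.7⌋
     = ⌊725.763⌋ = 725.

725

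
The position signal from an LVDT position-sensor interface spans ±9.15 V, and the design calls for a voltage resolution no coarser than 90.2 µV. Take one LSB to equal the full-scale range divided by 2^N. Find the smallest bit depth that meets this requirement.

18 bits

Range = 9.15 − (-9.15) = 18.3 V.
Required number of levels: 18.3/90.2 µV = 202880; smallest N with 2^N ≥ that is 18.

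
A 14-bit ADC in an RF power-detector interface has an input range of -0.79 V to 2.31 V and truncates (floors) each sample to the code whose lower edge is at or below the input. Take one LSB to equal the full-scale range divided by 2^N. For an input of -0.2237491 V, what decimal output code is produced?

2992

Span: 2.31 V − (-0.79 V) = 3.1 V. LSB = 3.1 V / 2^14 ≈ 189.2 µV.
(V_in − V_min) × 2^14/range = (-0.2237491 − (-0.79)) × 16384/3.1 = 2992.727.
Floor → code = 2992.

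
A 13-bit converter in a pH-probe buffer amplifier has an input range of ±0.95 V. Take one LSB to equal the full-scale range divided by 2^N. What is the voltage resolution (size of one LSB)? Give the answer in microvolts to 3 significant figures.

Span: 0.95 V − (-0.95 V) = 1.9 V.
2^13 = 8192 levels.
One LSB is 1.9 V / 8192 = 232 µV.

232 µV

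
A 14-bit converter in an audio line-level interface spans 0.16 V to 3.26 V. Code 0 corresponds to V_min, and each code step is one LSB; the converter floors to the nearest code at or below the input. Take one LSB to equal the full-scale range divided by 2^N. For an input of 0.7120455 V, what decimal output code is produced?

Full-scale range = 3.26 V − (0.16 V) = 3.1 V. LSB = 3.1 V / 2^14 ≈ 189.2 µV.
(V_in − V_min) × 2^14/range = (0.7120455 − (0.16)) × 16384/3.1 = 2917.650.
Floor → code = 2917.

2917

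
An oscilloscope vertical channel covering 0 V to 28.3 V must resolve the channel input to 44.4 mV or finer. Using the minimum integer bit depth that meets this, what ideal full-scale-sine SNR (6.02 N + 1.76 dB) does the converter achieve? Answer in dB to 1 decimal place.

Range is 28.3 V.
Required number of levels: 28.3/44.4 mV = 637.39; smallest N with 2^N ≥ that is 10.
SNR = 6.02 × 10 + 1.76 = 61.96 dB.

62.0 dB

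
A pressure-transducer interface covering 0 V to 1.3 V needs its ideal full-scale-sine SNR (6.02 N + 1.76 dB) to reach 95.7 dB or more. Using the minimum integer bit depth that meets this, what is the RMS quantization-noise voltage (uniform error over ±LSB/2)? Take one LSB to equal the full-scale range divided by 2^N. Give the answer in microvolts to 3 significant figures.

5.73 µV

Full-scale range = 1.3 V.
Solving 6.02 N ≥ 95.7 − 1.76: N ≥ 15.605. Round up → N = 16.
One LSB is 1.3 V / 65536 = 19.836 µV.
σ_q = LSB/√12 = 19.836 µV/3.4641 = 5.73 µV.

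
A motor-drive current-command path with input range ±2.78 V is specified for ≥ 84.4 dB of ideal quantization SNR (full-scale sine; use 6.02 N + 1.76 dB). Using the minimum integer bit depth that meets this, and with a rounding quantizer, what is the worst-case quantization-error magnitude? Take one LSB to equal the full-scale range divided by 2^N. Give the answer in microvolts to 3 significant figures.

170 µV

Range = 2.78 − (-2.78) = 5.56 V.
N ≥ (84.4 − 1.76)/6.02 = 13.728 → N_min = 14.
LSB = 5.56 V / 2^14 = 339.36 µV.
Max error for round-to-nearest is LSB/2 = 170 µV.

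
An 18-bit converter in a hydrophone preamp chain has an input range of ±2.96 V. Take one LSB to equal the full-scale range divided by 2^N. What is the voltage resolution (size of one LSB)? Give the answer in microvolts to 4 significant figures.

Full-scale range = 2.96 V − (-2.96 V) = 5.92 V.
2^18 = 262144 levels.
Step size = 5.92/262144 V = 22.58 µV.

22.58 µV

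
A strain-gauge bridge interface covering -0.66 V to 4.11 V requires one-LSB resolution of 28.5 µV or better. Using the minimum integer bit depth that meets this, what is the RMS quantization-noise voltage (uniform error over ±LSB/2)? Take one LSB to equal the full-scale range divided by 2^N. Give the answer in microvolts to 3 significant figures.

5.25 µV

Range = 4.11 − (-0.66) = 4.77 V.
4.77 V / 28.5 µV = 167400. Since 2^17 = 131072 and 2^18 = 262144, N = 18.
LSB = 4.77 V ÷ 2^18 = 4.77/262144 V = 18.196 µV.
σ_q = LSB/√12 = 18.196 µV/3.4641 = 5.25 µV.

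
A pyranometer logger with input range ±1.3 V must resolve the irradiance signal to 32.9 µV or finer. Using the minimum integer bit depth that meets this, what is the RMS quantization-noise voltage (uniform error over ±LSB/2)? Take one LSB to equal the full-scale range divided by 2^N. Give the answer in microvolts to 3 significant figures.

5.73 µV

Range = 1.3 − (-1.3) = 2.6 V.
2.6 V / 32.9 µV = 79030. Since 2^16 = 65536 and 2^17 = 131072, N = 17.
One LSB is 2.6 V / 131072 = 19.836 µV.
RMS noise = LSB/√12 = 5.73 µV.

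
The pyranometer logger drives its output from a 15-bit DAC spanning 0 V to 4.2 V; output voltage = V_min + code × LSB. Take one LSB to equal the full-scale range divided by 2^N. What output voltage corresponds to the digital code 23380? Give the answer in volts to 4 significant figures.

2.997 V

Full-scale range = 4.2 V. LSB = 4.2 V / 2^15.
V_out = 0 + 23380 × (4.2/32768) V
      = 0 V + 2.99670 V = 2.99670 V.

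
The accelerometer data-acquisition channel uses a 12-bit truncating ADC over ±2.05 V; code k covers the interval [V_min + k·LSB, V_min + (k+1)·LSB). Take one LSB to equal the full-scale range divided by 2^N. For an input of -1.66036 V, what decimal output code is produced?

389

Span: 2.05 V − (-2.05 V) = 4.1 V. LSB = 4.1 V / 2^12 ≈ 1.001 mV.
(V_in − V_min) × 2^12/range = (-1.66036 − (-2.05)) × 4096/4.1 = 389.260.
Floor → code = 389.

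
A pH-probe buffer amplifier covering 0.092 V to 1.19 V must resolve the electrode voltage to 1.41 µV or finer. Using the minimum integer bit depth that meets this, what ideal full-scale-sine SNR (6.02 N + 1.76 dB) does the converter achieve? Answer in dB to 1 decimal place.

Range = 1.19 − (0.092) = 1.098 V.
Levels needed ≥ 1.098/1.41 µV = 778700. 2^20 = 1048576 suffices, so N_min = 20.
SNR = 6.02 × 20 + 1.76 = 122.16 dB.

122.2 dB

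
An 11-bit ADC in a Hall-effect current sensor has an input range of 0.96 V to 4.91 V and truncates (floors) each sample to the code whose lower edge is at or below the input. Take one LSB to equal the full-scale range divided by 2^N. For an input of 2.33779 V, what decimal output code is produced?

714

The full-scale span is 4.91 − (0.96) = 3.95 V. LSB = 3.95 V / 2^11 ≈ 1.929 mV.
(V_in − V_min) × 2^11/range = (2.33779 − (0.96)) × 2048/3.95 = 714.358.
Floor → code = 714.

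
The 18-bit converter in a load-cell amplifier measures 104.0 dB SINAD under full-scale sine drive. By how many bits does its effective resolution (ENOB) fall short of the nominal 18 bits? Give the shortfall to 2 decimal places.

1.02 bits

ENOB = (SINAD − 1.76)/6.02 = (104.0 − 1.76)/6.02 = 16.9834 bits.
Shortfall = 18 − 16.9834 = 1.0166 bits.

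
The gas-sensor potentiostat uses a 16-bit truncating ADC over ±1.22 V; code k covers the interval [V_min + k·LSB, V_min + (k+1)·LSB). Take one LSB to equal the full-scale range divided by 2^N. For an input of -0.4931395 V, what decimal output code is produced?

Full-scale range = 1.22 V − (-1.22 V) = 2.44 V. LSB = 2.44 V / 2^16 ≈ 37.23 µV.
code = ⌊(V_in − V_min)/LSB⌋ = ⌊(V_in − V_min) × 2^16 / range⌋
     = ⌊(-0.4931395 − (-1.22)) × 65536 / 2.44⌋ = ⌊0.7268605 × 65536/2.44⌋
     = ⌊19522.758⌋ = 19522.

19522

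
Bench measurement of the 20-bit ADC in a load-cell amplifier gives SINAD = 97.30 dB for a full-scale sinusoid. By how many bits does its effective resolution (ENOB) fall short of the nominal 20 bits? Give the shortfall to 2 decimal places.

4.13 bits

Effective bits = (97.30 − 1.76)/6.02 = 15.8704.
Shortfall = 20 − 15.8704 = 4.1296 bits.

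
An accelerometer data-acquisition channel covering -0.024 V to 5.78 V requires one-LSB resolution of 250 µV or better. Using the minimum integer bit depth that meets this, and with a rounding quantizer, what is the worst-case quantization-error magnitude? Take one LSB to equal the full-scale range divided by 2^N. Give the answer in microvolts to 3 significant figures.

88.6 µV

Span: 5.78 V − (-0.024 V) = 5.804 V.
5.804 V / 250 µV = 23220. Since 2^14 = 16384 and 2^15 = 32768, N = 15.
LSB = 5.804 V ÷ 2^15 = 5.804/32768 V = 177.12 µV.
|e|_max = LSB/2 = 88.6 µV.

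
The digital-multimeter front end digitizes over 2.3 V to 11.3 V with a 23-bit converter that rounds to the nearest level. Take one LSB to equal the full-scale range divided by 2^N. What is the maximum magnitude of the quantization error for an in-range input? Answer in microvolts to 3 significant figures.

0.536 µV

Full-scale range = 11.3 V − (2.3 V) = 9 V.
Step size = 9/8388608 V = 1.0729 µV.
A rounding quantizer has |error| ≤ LSB/2 = 0.536 µV.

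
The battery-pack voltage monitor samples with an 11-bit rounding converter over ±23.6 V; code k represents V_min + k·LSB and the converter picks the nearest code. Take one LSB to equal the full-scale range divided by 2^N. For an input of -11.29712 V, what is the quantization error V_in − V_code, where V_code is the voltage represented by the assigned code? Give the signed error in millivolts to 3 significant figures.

Span: 23.6 V − (-23.6 V) = 47.2 V. LSB = 47.2 V / 2^11 ≈ 23.05 mV.
Position in LSBs: (-11.29712 − (-23.6)) × 2048/47.2 = 533.8199; rounding gives k = 534.
V_code = V_min + k × range/2^11 = -23.6 + 534 × 47.2/2048 = -11.29296875 V.
e = -11.29712 − (-11.29296875) = −4.15 mV.

−4.15 mV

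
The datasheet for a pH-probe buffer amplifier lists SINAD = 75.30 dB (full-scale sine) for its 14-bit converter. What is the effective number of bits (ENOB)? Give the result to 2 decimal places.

12.22 bits

ENOB = (75.30 − 1.76)/6.02 = 12.2159 bits.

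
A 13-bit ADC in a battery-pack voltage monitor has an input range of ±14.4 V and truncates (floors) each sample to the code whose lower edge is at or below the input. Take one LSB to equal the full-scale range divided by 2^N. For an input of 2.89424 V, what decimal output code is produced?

4919

Full-scale range = 14.4 V − (-14.4 V) = 28.8 V. LSB = 28.8 V / 2^13 ≈ 3.516 mV.
(V_in − V_min) × 2^13/range = (2.89424 − (-14.4)) × 8192/28.8 = 4919.250.
Floor → code = 4919.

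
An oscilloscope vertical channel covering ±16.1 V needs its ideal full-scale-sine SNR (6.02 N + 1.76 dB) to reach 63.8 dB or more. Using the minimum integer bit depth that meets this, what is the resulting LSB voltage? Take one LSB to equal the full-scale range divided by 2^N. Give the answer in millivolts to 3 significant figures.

15.7 mV

Span: 16.1 V − (-16.1 V) = 32.2 V.
N ≥ (63.8 − 1.76)/6.02 = 10.306 → N_min = 11.
One LSB is 32.2 V / 2048 = 15.7 mV.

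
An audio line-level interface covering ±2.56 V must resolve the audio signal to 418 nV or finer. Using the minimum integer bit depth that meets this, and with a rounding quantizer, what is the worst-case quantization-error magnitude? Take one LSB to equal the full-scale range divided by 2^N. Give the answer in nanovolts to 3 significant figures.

The full-scale span is 2.56 − (-2.56) = 5.12 V.
Levels needed ≥ 5.12/418 nV = 1.225e7. 2^24 = 16777216 suffices, so N_min = 24.
LSB = 5.12 V / 2^24 = 305.18 nV.
Half an LSB is 153 nV.

153 nV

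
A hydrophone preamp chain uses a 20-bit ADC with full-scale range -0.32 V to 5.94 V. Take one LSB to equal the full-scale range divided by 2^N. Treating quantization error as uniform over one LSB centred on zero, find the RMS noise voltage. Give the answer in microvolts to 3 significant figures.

Full-scale range = 5.94 V − (-0.32 V) = 6.26 V.
One LSB is 6.26 V / 1048576 = 5.9700 µV.
V_rms = LSB/√12 = 5.9700 µV / √12 = 1.72 µV.

1.72 µV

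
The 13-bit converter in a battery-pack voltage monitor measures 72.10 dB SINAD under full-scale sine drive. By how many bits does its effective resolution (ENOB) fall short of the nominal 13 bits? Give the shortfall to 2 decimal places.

ENOB = (SINAD − 1.76)/6.02 = (72.10 − 1.76)/6.02 = 11.6844 bits.
Lost resolution: 13 − 11.6844 = 1.3156 bits.

1.32 bits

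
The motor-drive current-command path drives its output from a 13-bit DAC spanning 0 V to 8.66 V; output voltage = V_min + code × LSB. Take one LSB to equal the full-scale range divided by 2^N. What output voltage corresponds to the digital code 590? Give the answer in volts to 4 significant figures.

Full-scale range = 8.66 V. LSB = 8.66 V / 2^13.
V_out = V_min + code × LSB = 0 V + 590 × 8.66 V / 8192
      = 0 V + 0.623706 V = 0.623706 V.

0.6237 V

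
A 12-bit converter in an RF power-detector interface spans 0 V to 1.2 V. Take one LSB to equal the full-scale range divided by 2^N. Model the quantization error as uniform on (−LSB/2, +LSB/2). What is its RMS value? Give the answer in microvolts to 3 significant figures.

V_FS = 1.2 V.
LSB = 1.2 V ÷ 2^12 = 1.2/4096 V = 292.97 µV.
RMS of a uniform error over width LSB is LSB/√12 = 84.6 µV.

84.6 µV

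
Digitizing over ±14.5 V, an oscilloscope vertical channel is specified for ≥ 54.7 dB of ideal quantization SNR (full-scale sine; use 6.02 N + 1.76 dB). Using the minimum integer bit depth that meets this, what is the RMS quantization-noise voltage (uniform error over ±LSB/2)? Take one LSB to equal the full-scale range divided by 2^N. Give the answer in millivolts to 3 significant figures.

Range = 14.5 − (-14.5) = 29 V.
Required N = ⌈(54.7 − 1.76)/6.02⌉ = ⌈8.794⌉ = 9.
One LSB is 29 V / 512 = 56.641 mV.
RMS noise = LSB/√12 = 16.4 mV.

16.4 mV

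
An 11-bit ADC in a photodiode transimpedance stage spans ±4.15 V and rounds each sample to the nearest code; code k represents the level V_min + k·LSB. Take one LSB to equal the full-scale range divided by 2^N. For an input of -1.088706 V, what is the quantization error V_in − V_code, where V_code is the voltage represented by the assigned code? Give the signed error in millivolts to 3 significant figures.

+1.48 mV

The full-scale span is 4.15 − (-4.15) = 8.3 V. LSB = 8.3 V / 2^11 ≈ 4.053 mV.
Position in LSBs: (-1.088706 − (-4.15)) × 2048/8.3 = 755.3651; rounding gives k = 755.
V_code = -4.15 + (755/2048) × 8.3 = -1.090185547 V.
V_in − V_code = -1.088706 − (-1.090185547) = +1.48 mV.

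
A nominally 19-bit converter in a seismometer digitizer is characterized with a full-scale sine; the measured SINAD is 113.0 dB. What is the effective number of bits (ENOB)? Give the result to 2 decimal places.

ENOB = (SINAD − 1.76) / 6.02 = (113.0 − 1.76) / 6.02 = 111.24 / 6.02 = 18.4784.

18.48 bits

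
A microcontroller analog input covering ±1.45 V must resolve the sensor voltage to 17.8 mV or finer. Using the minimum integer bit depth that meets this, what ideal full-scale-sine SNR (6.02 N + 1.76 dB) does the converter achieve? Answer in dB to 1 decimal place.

Full-scale range = 1.45 V − (-1.45 V) = 2.9 V.
Required number of levels: 2.9/17.8 mV = 162.92; smallest N with 2^N ≥ that is 8.
Ideal SNR at N = 8: 6.02·8 + 1.76 = 49.9 dB.

49.9 dB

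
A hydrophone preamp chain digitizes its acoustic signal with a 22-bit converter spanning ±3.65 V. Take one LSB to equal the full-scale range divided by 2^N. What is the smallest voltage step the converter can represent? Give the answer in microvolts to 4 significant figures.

1.740 µV

Range = 3.65 − (-3.65) = 7.3 V.
There are 2^22 = 4194304 steps.
LSB = 7.3 V ÷ 2^22 = 7.3/4194304 V = 1.740 µV.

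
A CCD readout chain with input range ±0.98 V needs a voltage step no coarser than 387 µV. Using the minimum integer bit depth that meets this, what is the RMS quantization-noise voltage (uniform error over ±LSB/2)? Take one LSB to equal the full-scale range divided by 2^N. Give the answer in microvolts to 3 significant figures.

69.1 µV

Full-scale range = 0.98 V − (-0.98 V) = 1.96 V.
Levels needed ≥ 1.96/387 µV = 5065. 2^13 = 8192 suffices, so N_min = 13.
LSB = 1.96 V ÷ 2^13 = 1.96/8192 V = 239.26 µV.
σ_q = LSB/√12 = 239.26 µV/3.4641 = 69.1 µV.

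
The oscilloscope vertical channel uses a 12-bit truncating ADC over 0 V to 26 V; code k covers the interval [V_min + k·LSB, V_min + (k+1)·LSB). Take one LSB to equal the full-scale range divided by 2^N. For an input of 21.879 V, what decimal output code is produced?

3446

V_FS = 26 V. LSB = 26 V / 2^12 ≈ 6.348 mV.
V_in − V_min = 21.879 − (0) = 21.879 V.
Divide by LSB: 21.879 × 4096/26 = 3446.7840.
Truncating gives code 3446.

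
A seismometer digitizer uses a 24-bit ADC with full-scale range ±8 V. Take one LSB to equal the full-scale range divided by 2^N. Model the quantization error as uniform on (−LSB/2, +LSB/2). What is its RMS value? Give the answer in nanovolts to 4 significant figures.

The full-scale span is 8 − (-8) = 16 V.
One LSB is 16 V / 16777216 = 0.953674 µV.
RMS of a uniform error over width LSB is LSB/√12 = 275.3 nV.

275.3 nV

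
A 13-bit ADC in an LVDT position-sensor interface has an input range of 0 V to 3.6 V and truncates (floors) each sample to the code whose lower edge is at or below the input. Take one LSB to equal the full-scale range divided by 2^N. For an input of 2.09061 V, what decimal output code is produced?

4757

Range is 3.6 V. LSB = 3.6 V / 2^13 ≈ 439.5 µV.
(V_in − V_min) × 2^13/range = (2.09061 − (0)) × 8192/3.6 = 4757.299.
Floor → code = 4757.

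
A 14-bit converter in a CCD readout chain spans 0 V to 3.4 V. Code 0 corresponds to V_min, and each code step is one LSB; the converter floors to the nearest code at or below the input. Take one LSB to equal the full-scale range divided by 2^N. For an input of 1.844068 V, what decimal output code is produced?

8886

V_FS = 3.4 V. LSB = 3.4 V / 2^14 ≈ 207.5 µV.
(V_in − V_min) × 2^14/range = (1.844068 − (0)) × 16384/3.4 = 8886.238.
Floor → code = 8886.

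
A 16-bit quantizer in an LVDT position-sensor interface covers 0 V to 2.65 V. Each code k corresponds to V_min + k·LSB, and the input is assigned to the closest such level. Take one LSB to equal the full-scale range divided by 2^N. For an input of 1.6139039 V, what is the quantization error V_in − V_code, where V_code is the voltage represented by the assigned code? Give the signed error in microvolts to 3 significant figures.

−9.83 µV

V_FS = 2.65 V. LSB = 2.65 V / 2^16 ≈ 40.44 µV.
(1.6139039 − (0)) / LSB = 1.6139039 × 65536/2.65 = 39912.7570. Nearest integer: k = 39913.
V_code = 0 + (39913/65536) × 2.65 = 1.6139137268 V.
V_in − V_code = 1.6139039 − (1.6139137268) = −9.83 µV.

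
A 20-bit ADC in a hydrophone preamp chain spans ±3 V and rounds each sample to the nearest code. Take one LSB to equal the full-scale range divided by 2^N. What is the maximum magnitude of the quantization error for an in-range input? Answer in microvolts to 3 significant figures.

2.86 µV

Span: 3 V − (-3 V) = 6 V.
Step size = 6/1048576 V = 5.7220 µV.
A rounding quantizer has |error| ≤ LSB/2 = 2.86 µV.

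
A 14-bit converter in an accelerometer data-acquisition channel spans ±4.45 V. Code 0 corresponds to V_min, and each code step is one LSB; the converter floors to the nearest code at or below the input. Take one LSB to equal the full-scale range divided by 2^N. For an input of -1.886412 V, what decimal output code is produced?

Span: 4.45 V − (-4.45 V) = 8.9 V. LSB = 8.9 V / 2^14 ≈ 0.5432 mV.
code = ⌊(V_in − V_min)/LSB⌋ = ⌊(V_in − V_min) × 2^14 / range⌋
     = ⌊(-1.886412 − (-4.45)) × 16384 / 8.9⌋ = ⌊2.563588 × 16384/8.9⌋
     = ⌊4719.306⌋ = 4719.

4719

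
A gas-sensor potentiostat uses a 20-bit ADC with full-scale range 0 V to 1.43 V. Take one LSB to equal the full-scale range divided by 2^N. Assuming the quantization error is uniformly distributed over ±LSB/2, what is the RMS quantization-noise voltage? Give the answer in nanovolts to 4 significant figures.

Range is 1.43 V.
Step size = 1.43/1048576 V = 1.36375 µV.
RMS of a uniform error over width LSB is LSB/√12 = 393.7 nV.

393.7 nV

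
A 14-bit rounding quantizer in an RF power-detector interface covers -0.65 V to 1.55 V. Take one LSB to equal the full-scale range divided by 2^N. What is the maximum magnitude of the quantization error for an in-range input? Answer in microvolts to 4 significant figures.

Full-scale range = 1.55 V − (-0.65 V) = 2.2 V.
One LSB is 2.2 V / 16384 = 134.277 µV.
Worst-case error for round-to-nearest is half an LSB: 67.14 µV.

67.14 µV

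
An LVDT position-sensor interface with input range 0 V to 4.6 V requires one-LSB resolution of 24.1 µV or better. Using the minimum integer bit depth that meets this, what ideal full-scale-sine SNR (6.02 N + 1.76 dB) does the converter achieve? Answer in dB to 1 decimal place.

110.1 dB

V_FS = 4.6 V.
4.6 V / 24.1 µV = 190900. Since 2^17 = 131072 and 2^18 = 262144, N = 18.
SNR = 6.02 × 18 + 1.76 = 110.12 dB.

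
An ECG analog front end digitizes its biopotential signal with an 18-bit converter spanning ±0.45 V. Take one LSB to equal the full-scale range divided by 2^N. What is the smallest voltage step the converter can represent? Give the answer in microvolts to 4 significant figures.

Span: 0.45 V − (-0.45 V) = 0.9 V.
2^18 = 262144 levels.
One LSB is 0.9 V / 262144 = 3.433 µV.

3.433 µV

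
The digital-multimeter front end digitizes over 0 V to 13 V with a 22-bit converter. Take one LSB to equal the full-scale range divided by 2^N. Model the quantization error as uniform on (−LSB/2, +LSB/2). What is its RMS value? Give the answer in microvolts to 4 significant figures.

0.8947 µV

Range is 13 V.
One LSB is 13 V / 4194304 = 3.09944 µV.
V_rms = LSB/√12 = 3.09944 µV / √12 = 0.8947 µV.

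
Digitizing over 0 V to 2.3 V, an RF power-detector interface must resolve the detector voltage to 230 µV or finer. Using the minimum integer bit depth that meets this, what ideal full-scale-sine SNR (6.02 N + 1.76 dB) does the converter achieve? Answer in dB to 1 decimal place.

86.0 dB

Span = 2.3 V.
Levels needed ≥ 2.3/230 µV = 10000. 2^14 = 16384 suffices, so N_min = 14.
Ideal SNR at N = 14: 6.02·14 + 1.76 = 86.0 dB.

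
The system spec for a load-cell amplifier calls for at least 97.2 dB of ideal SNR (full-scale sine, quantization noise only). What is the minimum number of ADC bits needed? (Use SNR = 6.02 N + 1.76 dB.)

Required N = ⌈(97.2 − 1.76)/6.02⌉ = ⌈15.854⌉ = 16.

16 bits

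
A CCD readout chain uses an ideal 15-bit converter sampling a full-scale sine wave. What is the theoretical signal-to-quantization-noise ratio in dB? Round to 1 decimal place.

92.1 dB

Ideal quantization SNR: 6.02 × 15 + 1.76 dB = 92.1 dB.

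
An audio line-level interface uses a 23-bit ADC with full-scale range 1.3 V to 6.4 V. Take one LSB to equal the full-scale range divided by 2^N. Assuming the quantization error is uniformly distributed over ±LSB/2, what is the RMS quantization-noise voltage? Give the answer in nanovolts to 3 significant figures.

Range = 6.4 − (1.3) = 5.1 V.
LSB = 5.1 V ÷ 2^23 = 5.1/8388608 V = 0.60797 µV.
For a uniform distribution on [−LSB/2, +LSB/2], V_rms = LSB/√12 = 0.60797 µV/3.4641 = 176 nV.

176 nV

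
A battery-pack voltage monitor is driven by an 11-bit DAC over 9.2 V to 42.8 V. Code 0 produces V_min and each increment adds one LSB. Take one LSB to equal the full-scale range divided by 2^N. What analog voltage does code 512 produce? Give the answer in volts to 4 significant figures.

17.60 V

Span: 42.8 V − (9.2 V) = 33.6 V. LSB = 33.6 V / 2^11.
Output = V_min + (512/2048) × range = 9.2 + 0.250000 × 33.6 V
      = 9.2 + 8.40000 = 17.6000 V.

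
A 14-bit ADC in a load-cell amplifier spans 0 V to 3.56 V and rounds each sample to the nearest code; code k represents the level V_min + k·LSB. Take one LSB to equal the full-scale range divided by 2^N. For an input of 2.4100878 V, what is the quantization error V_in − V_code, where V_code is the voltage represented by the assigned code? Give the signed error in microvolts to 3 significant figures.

Full-scale range = 3.56 V. LSB = 3.56 V / 2^14 ≈ 217.3 µV.
(2.4100878 − (0)) / LSB = 2.4100878 × 16384/3.56 = 11091.8198. Nearest integer: k = 11092.
V_code = V_min + k × range/2^14 = 0 + 11092 × 3.56/16384 = 2.4101269531 V.
V_in − V_code = 2.4100878 − (2.4101269531) = −39.2 µV.

−39.2 µV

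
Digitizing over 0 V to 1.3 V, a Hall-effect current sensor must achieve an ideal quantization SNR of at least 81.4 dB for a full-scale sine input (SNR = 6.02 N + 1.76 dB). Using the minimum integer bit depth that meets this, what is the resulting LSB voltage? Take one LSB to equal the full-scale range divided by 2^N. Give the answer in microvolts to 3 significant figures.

Full-scale range = 1.3 V.
6.02 N + 1.76 ≥ 81.4 gives N ≥ 13.229, so the minimum integer is 14.
LSB = 1.3 V ÷ 2^14 = 1.3/16384 V = 79.3 µV.

79.3 µV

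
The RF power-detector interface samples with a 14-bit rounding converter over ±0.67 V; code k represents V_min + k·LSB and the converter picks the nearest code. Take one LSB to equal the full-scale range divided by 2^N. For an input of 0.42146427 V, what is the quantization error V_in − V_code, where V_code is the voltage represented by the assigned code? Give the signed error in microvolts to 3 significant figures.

+15.3 µV

Full-scale range = 0.67 V − (-0.67 V) = 1.34 V. LSB = 1.34 V / 2^14 ≈ 81.79 µV.
(V_in − V_min)/LSB = (0.42146427 − (-0.67)) × 16384/1.34 = 13345.1870 → nearest code k = 13345.
V_code = -0.67 + (13345/16384) × 1.34 = 0.42144897461 V.
e = 0.42146427 − (0.42144897461) = +15.3 µV.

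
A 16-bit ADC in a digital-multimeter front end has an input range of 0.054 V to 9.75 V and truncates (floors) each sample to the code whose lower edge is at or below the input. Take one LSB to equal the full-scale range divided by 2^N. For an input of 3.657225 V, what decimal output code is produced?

Span: 9.75 V − (0.054 V) = 9.696 V. LSB = 9.696 V / 2^16 ≈ 147.9 µV.
(V_in − V_min) × 2^16/range = (3.657225 − (0.054)) × 65536/9.696 = 24354.471.
Floor → code = 24354.

24354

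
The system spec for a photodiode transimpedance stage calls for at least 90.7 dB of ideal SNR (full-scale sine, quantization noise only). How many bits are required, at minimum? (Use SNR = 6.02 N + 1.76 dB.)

N ≥ (90.7 − 1.76)/6.02 = 14.774 → N_min = 15.

15 bits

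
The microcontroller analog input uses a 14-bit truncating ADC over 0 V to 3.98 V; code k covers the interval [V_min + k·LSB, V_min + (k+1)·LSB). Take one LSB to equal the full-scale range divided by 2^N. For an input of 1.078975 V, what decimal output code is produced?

V_FS = 3.98 V. LSB = 3.98 V / 2^14 ≈ 242.9 µV.
code = ⌊(V_in − V_min)/LSB⌋ = ⌊(V_in − V_min) × 2^14 / range⌋
     = ⌊(1.078975 − (0)) × 16384 / 3.98⌋ = ⌊1.078975 × 16384/3.98⌋
     = ⌊4441.690⌋ = 4441.

4441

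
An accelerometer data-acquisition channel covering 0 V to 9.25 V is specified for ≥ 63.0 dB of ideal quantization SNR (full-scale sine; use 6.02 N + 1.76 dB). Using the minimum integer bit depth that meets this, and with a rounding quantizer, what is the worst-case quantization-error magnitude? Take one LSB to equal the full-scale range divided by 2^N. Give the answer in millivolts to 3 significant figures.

2.26 mV

Span = 9.25 V.
N ≥ (63.0 − 1.76)/6.02 = 10.173 → N_min = 11.
Step size = 9.25/2048 V = 4.5166 mV.
Max error for round-to-nearest is LSB/2 = 2.26 mV.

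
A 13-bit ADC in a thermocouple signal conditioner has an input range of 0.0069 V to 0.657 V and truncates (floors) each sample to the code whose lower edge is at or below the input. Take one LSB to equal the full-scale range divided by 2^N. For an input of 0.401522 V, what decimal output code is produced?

Range = 0.657 − (0.0069) = 0.6501 V. LSB = 0.6501 V / 2^13 ≈ 79.36 µV.
code = ⌊(V_in − V_min)/LSB⌋ = ⌊(V_in − V_min) × 2^13 / range⌋
     = ⌊(0.401522 − (0.0069)) × 8192 / 0.6501⌋ = ⌊0.394622 × 8192/0.6501⌋
     = ⌊4972.686⌋ = 4972.

4972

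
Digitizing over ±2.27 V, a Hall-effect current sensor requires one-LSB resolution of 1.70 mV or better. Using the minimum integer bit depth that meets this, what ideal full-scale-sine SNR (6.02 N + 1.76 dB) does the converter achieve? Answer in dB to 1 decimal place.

The full-scale span is 2.27 − (-2.27) = 4.54 V.
Need 2^N ≥ 4.54 V / 1.70 mV = 2671 → N_min = 12.
6.02(12) + 1.76 = 74.00 dB.

74.0 dB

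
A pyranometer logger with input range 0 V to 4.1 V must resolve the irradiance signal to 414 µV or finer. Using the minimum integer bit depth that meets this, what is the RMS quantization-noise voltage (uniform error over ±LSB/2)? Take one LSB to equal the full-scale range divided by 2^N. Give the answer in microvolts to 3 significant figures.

72.2 µV

Full-scale range = 4.1 V.
Required number of levels: 4.1/414 µV = 9903.4; smallest N with 2^N ≥ that is 14.
LSB = 4.1 V / 2^14 = 250.24 µV.
RMS noise = LSB/√12 = 72.2 µV.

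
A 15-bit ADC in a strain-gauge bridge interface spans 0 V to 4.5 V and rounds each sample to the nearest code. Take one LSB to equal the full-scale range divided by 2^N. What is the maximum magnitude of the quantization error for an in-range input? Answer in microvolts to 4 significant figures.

68.66 µV

Range is 4.5 V.
LSB = 4.5 V ÷ 2^15 = 4.5/32768 V = 137.329 µV.
A rounding quantizer has |error| ≤ LSB/2 = 68.66 µV.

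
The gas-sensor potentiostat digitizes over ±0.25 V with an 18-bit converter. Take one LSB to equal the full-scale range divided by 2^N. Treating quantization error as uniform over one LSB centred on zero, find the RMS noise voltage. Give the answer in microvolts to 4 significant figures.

Range = 0.25 − (-0.25) = 0.5 V.
One LSB is 0.5 V / 262144 = 1.90735 µV.
V_rms = LSB/√12 = 1.90735 µV / √12 = 0.5506 µV.

0.5506 µV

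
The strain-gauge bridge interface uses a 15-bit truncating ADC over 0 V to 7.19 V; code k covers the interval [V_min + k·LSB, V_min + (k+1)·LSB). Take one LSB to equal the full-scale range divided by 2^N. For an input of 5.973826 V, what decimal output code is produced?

V_FS = 7.19 V. LSB = 7.19 V / 2^15 ≈ 219.4 µV.
code = ⌊(V_in − V_min)/LSB⌋ = ⌊(V_in − V_min) × 2^15 / range⌋
     = ⌊(5.973826 − (0)) × 32768 / 7.19⌋ = ⌊5.973826 × 32768/7.19⌋
     = ⌊27225.359⌋ = 27225.

27225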